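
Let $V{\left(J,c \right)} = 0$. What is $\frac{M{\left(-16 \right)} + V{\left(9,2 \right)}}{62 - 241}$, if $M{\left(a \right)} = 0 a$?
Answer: $0$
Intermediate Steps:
$M{\left(a \right)} = 0$
$\frac{M{\left(-16 \right)} + V{\left(9,2 \right)}}{62 - 241} = \frac{0 + 0}{62 - 241} = \frac{0}{-179} = 0 \left(- \frac{1}{179}\right) = 0$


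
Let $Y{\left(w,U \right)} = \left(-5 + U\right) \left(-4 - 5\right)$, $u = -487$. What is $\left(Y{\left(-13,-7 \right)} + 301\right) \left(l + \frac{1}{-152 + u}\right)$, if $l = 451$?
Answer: $\frac{117868892}{639} \approx 1.8446 \cdot 10^{5}$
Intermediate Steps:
$Y{\left(w,U \right)} = 45 - 9 U$ ($Y{\left(w,U \right)} = \left(-5 + U\right) \left(-9\right) = 45 - 9 U$)
$\left(Y{\left(-13,-7 \right)} + 301\right) \left(l + \frac{1}{-152 + u}\right) = \left(\left(45 - -63\right) + 301\right) \left(451 + \frac{1}{-152 - 487}\right) = \left(\left(45 + 63\right) + 301\right) \left(451 + \frac{1}{-639}\right) = \left(108 + 301\right) \left(451 - \frac{1}{639}\right) = 409 \cdot \frac{288188}{639} = \frac{117868892}{639}$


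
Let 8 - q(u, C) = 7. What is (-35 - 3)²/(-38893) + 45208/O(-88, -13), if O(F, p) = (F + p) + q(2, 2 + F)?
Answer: -23137094/51175 ≈ -452.12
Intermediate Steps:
q(u, C) = 1 (q(u, C) = 8 - 1*7 = 8 - 7 = 1)
O(F, p) = 1 + F + p (O(F, p) = (F + p) + 1 = 1 + F + p)
(-35 - 3)²/(-38893) + 45208/O(-88, -13) = (-35 - 3)²/(-38893) + 45208/(1 - 88 - 13) = (-38)²*(-1/38893) + 45208/(-100) = 1444*(-1/38893) + 45208*(-1/100) = -76/2047 - 11302/25 = -23137094/51175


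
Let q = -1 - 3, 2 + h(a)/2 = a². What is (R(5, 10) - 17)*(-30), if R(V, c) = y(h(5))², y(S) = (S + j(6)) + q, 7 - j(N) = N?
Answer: -54960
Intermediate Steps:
j(N) = 7 - N
h(a) = -4 + 2*a²
q = -4
y(S) = -3 + S (y(S) = (S + (7 - 1*6)) - 4 = (S + (7 - 6)) - 4 = (S + 1) - 4 = (1 + S) - 4 = -3 + S)
R(V, c) = 1849 (R(V, c) = (-3 + (-4 + 2*5²))² = (-3 + (-4 + 2*25))² = (-3 + (-4 + 50))² = (-3 + 46)² = 43² = 1849)
(R(5, 10) - 17)*(-30) = (1849 - 17)*(-30) = 1832*(-30) = -54960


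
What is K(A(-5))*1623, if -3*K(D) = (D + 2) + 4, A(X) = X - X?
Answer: -3246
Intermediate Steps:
A(X) = 0
K(D) = -2 - D/3 (K(D) = -((D + 2) + 4)/3 = -((2 + D) + 4)/3 = -(6 + D)/3 = -2 - D/3)
K(A(-5))*1623 = (-2 - 1/3*0)*1623 = (-2 + 0)*1623 = -2*1623 = -3246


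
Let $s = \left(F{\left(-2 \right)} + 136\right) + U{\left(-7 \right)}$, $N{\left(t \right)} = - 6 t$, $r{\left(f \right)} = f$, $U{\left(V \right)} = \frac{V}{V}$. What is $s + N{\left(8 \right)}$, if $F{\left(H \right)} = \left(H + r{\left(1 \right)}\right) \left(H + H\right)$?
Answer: $93$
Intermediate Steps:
$U{\left(V \right)} = 1$
$F{\left(H \right)} = 2 H \left(1 + H\right)$ ($F{\left(H \right)} = \left(H + 1\right) \left(H + H\right) = \left(1 + H\right) 2 H = 2 H \left(1 + H\right)$)
$s = 141$ ($s = \left(2 \left(-2\right) \left(1 - 2\right) + 136\right) + 1 = \left(2 \left(-2\right) \left(-1\right) + 136\right) + 1 = \left(4 + 136\right) + 1 = 140 + 1 = 141$)
$s + N{\left(8 \right)} = 141 - 48 = 93$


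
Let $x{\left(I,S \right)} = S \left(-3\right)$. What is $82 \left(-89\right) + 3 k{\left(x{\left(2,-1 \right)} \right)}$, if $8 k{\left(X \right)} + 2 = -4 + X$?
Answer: $- \frac{58393}{8} \approx -7299.1$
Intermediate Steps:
$x{\left(I,S \right)} = - 3 S$
$k{\left(X \right)} = - \frac{3}{4} + \frac{X}{8}$ ($k{\left(X \right)} = - \frac{1}{4} + \frac{-4 + X}{8} = - \frac{1}{4} + \left(- \frac{1}{2} + \frac{X}{8}\right) = - \frac{3}{4} + \frac{X}{8}$)
$82 \left(-89\right) + 3 k{\left(x{\left(2,-1 \right)} \right)} = 82 \left(-89\right) + 3 \left(- \frac{3}{4} + \frac{\left(-3\right) \left(-1\right)}{8}\right) = -7298 + 3 \left(- \frac{3}{4} + \frac{1}{8} \cdot 3\right) = -7298 + 3 \left(- \frac{3}{4} + \frac{3}{8}\right) = -7298 + 3 \left(- \frac{3}{8}\right) = -7298 - \frac{9}{8} = - \frac{58393}{8}$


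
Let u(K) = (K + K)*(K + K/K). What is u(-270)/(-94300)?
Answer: -7263/4715 ≈ -1.5404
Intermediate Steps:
u(K) = 2*K*(1 + K) (u(K) = (2*K)*(K + 1) = (2*K)*(1 + K) = 2*K*(1 + K))
u(-270)/(-94300) = (2*(-270)*(1 - 270))/(-94300) = (2*(-270)*(-269))*(-1/94300) = 145260*(-1/94300) = -7263/4715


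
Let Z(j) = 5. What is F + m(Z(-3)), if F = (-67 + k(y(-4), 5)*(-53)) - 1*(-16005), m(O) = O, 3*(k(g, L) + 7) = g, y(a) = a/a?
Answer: 48889/3 ≈ 16296.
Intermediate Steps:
y(a) = 1
k(g, L) = -7 + g/3
F = 48874/3 (F = (-67 + (-7 + (⅓)*1)*(-53)) - 1*(-16005) = (-67 + (-7 + ⅓)*(-53)) + 16005 = (-67 - 20/3*(-53)) + 16005 = (-67 + 1060/3) + 16005 = 859/3 + 16005 = 48874/3 ≈ 16291.)
F + m(Z(-3)) = 48874/3 + 5 = 48889/3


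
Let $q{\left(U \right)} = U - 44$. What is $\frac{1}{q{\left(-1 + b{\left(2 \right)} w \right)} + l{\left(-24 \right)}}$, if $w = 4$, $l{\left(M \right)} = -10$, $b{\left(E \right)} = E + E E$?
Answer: $- \frac{1}{31} \approx -0.032258$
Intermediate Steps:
$b{\left(E \right)} = E + E^{2}$
$q{\left(U \right)} = -44 + U$
$\frac{1}{q{\left(-1 + b{\left(2 \right)} w \right)} + l{\left(-24 \right)}} = \frac{1}{\left(-44 - \left(1 - 2 \left(1 + 2\right) 4\right)\right) - 10} = \frac{1}{\left(-44 - \left(1 - 2 \cdot 3 \cdot 4\right)\right) - 10} = \frac{1}{\left(-44 + \left(-1 + 6 \cdot 4\right)\right) - 10} = \frac{1}{\left(-44 + \left(-1 + 24\right)\right) - 10} = \frac{1}{\left(-44 + 23\right) - 10} = \frac{1}{-21 - 10} = \frac{1}{-31} = - \frac{1}{31}$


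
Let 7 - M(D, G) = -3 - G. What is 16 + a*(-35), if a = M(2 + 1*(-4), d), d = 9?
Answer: -649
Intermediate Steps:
M(D, G) = 10 + G (M(D, G) = 7 - (-3 - G) = 7 + (3 + G) = 10 + G)
a = 19 (a = 10 + 9 = 19)
16 + a*(-35) = 16 + 19*(-35) = 16 - 665 = -649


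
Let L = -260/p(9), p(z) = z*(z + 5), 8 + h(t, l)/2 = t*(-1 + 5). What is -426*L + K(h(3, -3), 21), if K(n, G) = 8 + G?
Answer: 19069/21 ≈ 908.05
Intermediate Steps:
h(t, l) = -16 + 8*t (h(t, l) = -16 + 2*(t*(-1 + 5)) = -16 + 2*(t*4) = -16 + 2*(4*t) = -16 + 8*t)
p(z) = z*(5 + z)
L = -130/63 (L = -260*1/(9*(5 + 9)) = -260/(9*14) = -260/126 = -260*1/126 = -130/63 ≈ -2.0635)
-426*L + K(h(3, -3), 21) = -426*(-130/63) + (8 + 21) = 18460/21 + 29 = 19069/21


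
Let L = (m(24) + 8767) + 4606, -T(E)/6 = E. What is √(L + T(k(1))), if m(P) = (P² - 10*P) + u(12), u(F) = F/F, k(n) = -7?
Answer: 6*√382 ≈ 117.27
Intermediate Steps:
T(E) = -6*E
u(F) = 1
m(P) = 1 + P² - 10*P (m(P) = (P² - 10*P) + 1 = 1 + P² - 10*P)
L = 13710 (L = ((1 + 24² - 10*24) + 8767) + 4606 = ((1 + 576 - 240) + 8767) + 4606 = (337 + 8767) + 4606 = 9104 + 4606 = 13710)
√(L + T(k(1))) = √(13710 - 6*(-7)) = √(13710 + 42) = √13752 = 6*√382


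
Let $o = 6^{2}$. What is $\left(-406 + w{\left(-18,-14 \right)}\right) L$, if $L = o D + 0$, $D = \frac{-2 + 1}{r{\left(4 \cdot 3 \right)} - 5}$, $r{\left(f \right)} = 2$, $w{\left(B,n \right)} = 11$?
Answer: $-4740$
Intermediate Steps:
$o = 36$
$D = \frac{1}{3}$ ($D = \frac{-2 + 1}{2 - 5} = - \frac{1}{-3} = \left(-1\right) \left(- \frac{1}{3}\right) = \frac{1}{3} \approx 0.33333$)
$L = 12$ ($L = 36 \cdot \frac{1}{3} + 0 = 12 + 0 = 12$)
$\left(-406 + w{\left(-18,-14 \right)}\right) L = \left(-406 + 11\right) 12 = \left(-395\right) 12 = -4740$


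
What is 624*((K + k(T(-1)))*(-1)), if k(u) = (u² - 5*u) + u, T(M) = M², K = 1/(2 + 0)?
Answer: 1560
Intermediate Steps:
K = ½ (K = 1/2 = ½ ≈ 0.50000)
k(u) = u² - 4*u
624*((K + k(T(-1)))*(-1)) = 624*((½ + (-1)²*(-4 + (-1)²))*(-1)) = 624*((½ + 1*(-4 + 1))*(-1)) = 624*((½ + 1*(-3))*(-1)) = 624*((½ - 3)*(-1)) = 624*(-5/2*(-1)) = 624*(5/2) = 1560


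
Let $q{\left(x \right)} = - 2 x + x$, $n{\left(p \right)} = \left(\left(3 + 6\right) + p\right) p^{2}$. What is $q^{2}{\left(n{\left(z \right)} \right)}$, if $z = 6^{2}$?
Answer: $3401222400$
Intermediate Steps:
$z = 36$
$n{\left(p \right)} = p^{2} \left(9 + p\right)$ ($n{\left(p \right)} = \left(9 + p\right) p^{2} = p^{2} \left(9 + p\right)$)
$q{\left(x \right)} = - x$
$q^{2}{\left(n{\left(z \right)} \right)} = \left(- 36^{2} \left(9 + 36\right)\right)^{2} = \left(- 1296 \cdot 45\right)^{2} = \left(\left(-1\right) 58320\right)^{2} = \left(-58320\right)^{2} = 3401222400$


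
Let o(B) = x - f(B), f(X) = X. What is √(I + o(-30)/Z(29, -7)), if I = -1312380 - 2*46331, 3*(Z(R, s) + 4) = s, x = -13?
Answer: I*√507221131/19 ≈ 1185.3*I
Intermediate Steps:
Z(R, s) = -4 + s/3
I = -1405042 (I = -1312380 - 1*92662 = -1312380 - 92662 = -1405042)
o(B) = -13 - B
√(I + o(-30)/Z(29, -7)) = √(-1405042 + (-13 - 1*(-30))/(-4 + (⅓)*(-7))) = √(-1405042 + (-13 + 30)/(-4 - 7/3)) = √(-1405042 + 17/(-19/3)) = √(-1405042 + 17*(-3/19)) = √(-1405042 - 51/19) = √(-26695849/19) = I*√507221131/19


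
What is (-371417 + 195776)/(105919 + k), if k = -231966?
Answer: 175641/126047 ≈ 1.3935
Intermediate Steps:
(-371417 + 195776)/(105919 + k) = (-371417 + 195776)/(105919 - 231966) = -175641/(-126047) = -175641*(-1/126047) = 175641/126047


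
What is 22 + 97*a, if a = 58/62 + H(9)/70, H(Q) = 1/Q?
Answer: 2204857/19530 ≈ 112.90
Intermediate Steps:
a = 18301/19530 (a = 58/62 + 1/(9*70) = 58*(1/62) + (⅑)*(1/70) = 29/31 + 1/630 = 18301/19530 ≈ 0.93707)
22 + 97*a = 22 + 97*(18301/19530) = 22 + 1775197/19530 = 2204857/19530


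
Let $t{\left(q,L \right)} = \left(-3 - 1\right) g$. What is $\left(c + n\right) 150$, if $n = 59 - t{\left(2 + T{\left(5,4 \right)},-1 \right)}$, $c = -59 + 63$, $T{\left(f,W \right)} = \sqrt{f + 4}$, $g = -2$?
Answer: $8250$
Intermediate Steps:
$T{\left(f,W \right)} = \sqrt{4 + f}$
$c = 4$
$t{\left(q,L \right)} = 8$ ($t{\left(q,L \right)} = \left(-3 - 1\right) \left(-2\right) = \left(-4\right) \left(-2\right) = 8$)
$n = 51$ ($n = 59 - 8 = 51$)
$\left(c + n\right) 150 = \left(4 + 51\right) 150 = 55 \cdot 150 = 8250$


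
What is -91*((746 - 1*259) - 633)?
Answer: 13286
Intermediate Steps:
-91*((746 - 1*259) - 633) = -91*((746 - 259) - 633) = -91*(487 - 633) = -91*(-146) = 13286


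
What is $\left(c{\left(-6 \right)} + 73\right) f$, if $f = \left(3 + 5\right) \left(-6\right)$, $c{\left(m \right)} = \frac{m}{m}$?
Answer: $-3552$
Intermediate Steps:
$c{\left(m \right)} = 1$
$f = -48$ ($f = 8 \left(-6\right) = -48$)
$\left(c{\left(-6 \right)} + 73\right) f = \left(1 + 73\right) \left(-48\right) = 74 \left(-48\right) = -3552$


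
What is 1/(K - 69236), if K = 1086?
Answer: -1/68150 ≈ -1.4674e-5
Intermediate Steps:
1/(K - 69236) = 1/(1086 - 69236) = 1/(-68150) = -1/68150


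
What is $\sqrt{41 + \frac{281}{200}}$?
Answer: $\frac{\sqrt{16962}}{20} \approx 6.5119$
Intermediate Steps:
$\sqrt{41 + \frac{281}{200}} = \sqrt{\frac{8481}{200}} = \frac{\sqrt{16962}}{20}$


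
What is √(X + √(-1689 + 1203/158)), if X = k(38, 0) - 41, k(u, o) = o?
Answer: √(-1023524 + 158*I*√41974122)/158 ≈ 2.9143 + 7.0351*I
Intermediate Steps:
X = -41 (X = 0 - 41 = -41)
√(X + √(-1689 + 1203/158)) = √(-41 + √(-1689 + 1203/158)) = √(-41 + √(-265659/158)) = √(-41 + I*√41974122/158)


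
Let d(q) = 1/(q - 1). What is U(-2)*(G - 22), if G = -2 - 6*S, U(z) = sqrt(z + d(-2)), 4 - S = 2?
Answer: -12*I*sqrt(21) ≈ -54.991*I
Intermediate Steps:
S = 2 (S = 4 - 1*2 = 4 - 2 = 2)
d(q) = 1/(-1 + q)
U(z) = sqrt(-1/3 + z) (U(z) = sqrt(z + 1/(-1 - 2)) = sqrt(z + 1/(-3)) = sqrt(z - 1/3) = sqrt(-1/3 + z))
G = -14 (G = -2 - 6*2 = -2 - 12 = -14)
U(-2)*(G - 22) = (sqrt(-3 + 9*(-2))/3)*(-14 - 22) = (sqrt(-3 - 18)/3)*(-36) = (sqrt(-21)/3)*(-36) = ((I*sqrt(21))/3)*(-36) = (I*sqrt(21)/3)*(-36) = -12*I*sqrt(21)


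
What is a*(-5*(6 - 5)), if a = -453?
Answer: 2265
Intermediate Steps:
a*(-5*(6 - 5)) = -(-2265)*(6 - 5) = -(-2265) = -453*(-5) = 2265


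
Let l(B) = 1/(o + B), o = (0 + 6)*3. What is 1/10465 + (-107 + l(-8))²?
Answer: 2391798793/209300 ≈ 11428.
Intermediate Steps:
o = 18 (o = 6*3 = 18)
l(B) = 1/(18 + B)
1/10465 + (-107 + l(-8))² = 1/10465 + (-107 + 1/(18 - 8))² = 1/10465 + (-107 + 1/10)² = 1/10465 + (-107 + ⅒)² = 1/10465 + (-1069/10)² = 1/10465 + 1142761/100 = 2391798793/209300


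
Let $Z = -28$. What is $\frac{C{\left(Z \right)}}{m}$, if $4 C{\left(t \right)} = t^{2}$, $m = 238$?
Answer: $\frac{14}{17} \approx 0.82353$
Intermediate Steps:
$C{\left(t \right)} = \frac{t^{2}}{4}$
$\frac{C{\left(Z \right)}}{m} = \frac{\frac{1}{4} \left(-28\right)^{2}}{238} = \frac{1}{4} \cdot 784 \cdot \frac{1}{238} = 196 \cdot \frac{1}{238} = \frac{14}{17}$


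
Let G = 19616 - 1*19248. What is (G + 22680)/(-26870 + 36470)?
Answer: 2881/1200 ≈ 2.4008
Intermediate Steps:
G = 368 (G = 19616 - 19248 = 368)
(G + 22680)/(-26870 + 36470) = (368 + 22680)/(-26870 + 36470) = 23048/9600 = 23048*(1/9600) = 2881/1200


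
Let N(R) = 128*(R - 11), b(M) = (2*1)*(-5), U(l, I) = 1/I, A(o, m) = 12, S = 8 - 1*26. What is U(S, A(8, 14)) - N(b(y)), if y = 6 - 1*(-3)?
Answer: 32257/12 ≈ 2688.1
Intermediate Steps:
S = -18 (S = 8 - 26 = -18)
y = 9 (y = 6 + 3 = 9)
b(M) = -10 (b(M) = 2*(-5) = -10)
N(R) = -1408 + 128*R (N(R) = 128*(-11 + R) = -1408 + 128*R)
U(S, A(8, 14)) - N(b(y)) = 1/12 - (-1408 + 128*(-10)) = 1/12 - (-1408 - 1280) = 1/12 - 1*(-2688) = 1/12 + 2688 = 32257/12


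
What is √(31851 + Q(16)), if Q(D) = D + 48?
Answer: √31915 ≈ 178.65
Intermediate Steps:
Q(D) = 48 + D
√(31851 + Q(16)) = √(31851 + (48 + 16)) = √(31851 + 64) = √31915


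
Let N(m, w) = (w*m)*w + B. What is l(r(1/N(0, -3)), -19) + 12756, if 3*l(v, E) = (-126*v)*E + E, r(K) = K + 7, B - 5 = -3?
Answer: 56204/3 ≈ 18735.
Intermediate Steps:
B = 2 (B = 5 - 3 = 2)
N(m, w) = 2 + m*w**2 (N(m, w) = (w*m)*w + 2 = (m*w)*w + 2 = m*w**2 + 2 = 2 + m*w**2)
r(K) = 7 + K
l(v, E) = E/3 - 42*E*v (l(v, E) = ((-126*v)*E + E)/3 = (-126*E*v + E)/3 = (E - 126*E*v)/3 = E/3 - 42*E*v)
l(r(1/N(0, -3)), -19) + 12756 = (1/3)*(-19)*(1 - 126*(7 + 1/(2 + 0*(-3)**2))) + 12756 = (1/3)*(-19)*(1 - 126*(7 + 1/(2 + 0*9))) + 12756 = (1/3)*(-19)*(1 - 126*(7 + 1/(2 + 0))) + 12756 = (1/3)*(-19)*(1 - 126*(7 + 1/2)) + 12756 = (1/3)*(-19)*(1 - 126*15/2) + 12756 = (1/3)*(-19)*(1 - 945) + 12756 = (1/3)*(-19)*(-944) + 12756 = 17936/3 + 12756 = 56204/3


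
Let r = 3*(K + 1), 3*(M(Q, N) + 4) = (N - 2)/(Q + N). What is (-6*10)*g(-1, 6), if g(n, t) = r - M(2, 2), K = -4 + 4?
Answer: -420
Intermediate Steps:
K = 0
M(Q, N) = -4 + (-2 + N)/(3*(N + Q)) (M(Q, N) = -4 + ((N - 2)/(Q + N))/3 = -4 + ((-2 + N)/(N + Q))/3 = -4 + (-2 + N)/(3*(N + Q)))
r = 3 (r = 3*(0 + 1) = 3*1 = 3)
g(n, t) = 7 (g(n, t) = 3 - (-2 - 12*2 - 11*2)/(3*(2 + 2)) = 3 - (-2 - 24 - 22)/(3*4) = 3 - (-48)/(3*4) = 3 - 1*(-4) = 3 + 4 = 7)
(-6*10)*g(-1, 6) = -6*10*7 = -60*7 = -420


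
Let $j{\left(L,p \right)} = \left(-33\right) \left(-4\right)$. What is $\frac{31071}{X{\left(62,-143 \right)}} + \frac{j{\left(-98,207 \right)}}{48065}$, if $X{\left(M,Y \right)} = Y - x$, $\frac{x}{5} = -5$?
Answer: $- \frac{1493412039}{5671670} \approx -263.31$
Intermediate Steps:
$x = -25$ ($x = 5 \left(-5\right) = -25$)
$X{\left(M,Y \right)} = 25 + Y$ ($X{\left(M,Y \right)} = Y - -25 = Y + 25 = 25 + Y$)
$j{\left(L,p \right)} = 132$
$\frac{31071}{X{\left(62,-143 \right)}} + \frac{j{\left(-98,207 \right)}}{48065} = \frac{31071}{25 - 143} + \frac{132}{48065} = \frac{31071}{-118} + 132 \cdot \frac{1}{48065} = 31071 \left(- \frac{1}{118}\right) + \frac{132}{48065} = - \frac{31071}{118} + \frac{132}{48065} = - \frac{1493412039}{5671670}$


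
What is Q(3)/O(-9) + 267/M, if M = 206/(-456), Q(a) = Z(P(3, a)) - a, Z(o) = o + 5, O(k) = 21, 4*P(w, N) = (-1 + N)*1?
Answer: -2556277/4326 ≈ -590.91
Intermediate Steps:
P(w, N) = -¼ + N/4 (P(w, N) = ((-1 + N)*1)/4 = (-1 + N)/4 = -¼ + N/4)
Z(o) = 5 + o
Q(a) = 19/4 - 3*a/4 (Q(a) = (5 + (-¼ + a/4)) - a = (19/4 + a/4) - a = 19/4 - 3*a/4)
M = -103/228 (M = 206*(-1/456) = -103/228 ≈ -0.45175)
Q(3)/O(-9) + 267/M = (19/4 - ¾*3)/21 + 267/(-103/228) = (19/4 - 9/4)*(1/21) + 267*(-228/103) = (5/2)*(1/21) - 60876/103 = 5/42 - 60876/103 = -2556277/4326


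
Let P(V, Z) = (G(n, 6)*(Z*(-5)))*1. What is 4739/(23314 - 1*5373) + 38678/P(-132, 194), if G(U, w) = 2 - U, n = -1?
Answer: -48580822/3729165 ≈ -13.027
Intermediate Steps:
P(V, Z) = -15*Z (P(V, Z) = ((2 - 1*(-1))*(Z*(-5)))*1 = ((2 + 1)*(-5*Z))*1 = (3*(-5*Z))*1 = -15*Z*1 = -15*Z)
4739/(23314 - 1*5373) + 38678/P(-132, 194) = 4739/(23314 - 1*5373) + 38678/((-15*194)) = 4739/(23314 - 5373) + 38678/(-2910) = 4739/17941 + 38678*(-1/2910) = 4739*(1/17941) - 19339/1455 = 677/2563 - 19339/1455 = -48580822/3729165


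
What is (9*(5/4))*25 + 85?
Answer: 1465/4 ≈ 366.25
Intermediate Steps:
(9*(5/4))*25 + 85 = (45/4)*25 + 85 = 1125/4 + 85 = 1465/4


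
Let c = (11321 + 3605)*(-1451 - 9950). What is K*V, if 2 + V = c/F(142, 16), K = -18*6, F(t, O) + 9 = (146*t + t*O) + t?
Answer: 1081382400/1361 ≈ 7.9455e+5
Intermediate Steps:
F(t, O) = -9 + 147*t + O*t (F(t, O) = -9 + ((146*t + t*O) + t) = -9 + ((146*t + O*t) + t) = -9 + (147*t + O*t) = -9 + 147*t + O*t)
K = -108
c = -170171326 (c = 14926*(-11401) = -170171326)
V = -10012800/1361 (V = -2 - 170171326/(-9 + 147*142 + 16*142) = -2 - 170171326/(-9 + 20874 + 2272) = -2 - 170171326/23137 = -2 - 170171326*1/23137 = -2 - 10010078/1361 = -10012800/1361 ≈ -7356.9)
K*V = -108*(-10012800/1361) = 1081382400/1361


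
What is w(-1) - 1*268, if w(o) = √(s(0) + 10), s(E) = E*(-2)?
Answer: -268 + √10 ≈ -264.84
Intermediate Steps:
s(E) = -2*E
w(o) = √10 (w(o) = √(-2*0 + 10) = √(0 + 10) = √10)
w(-1) - 1*268 = √10 - 1*268 = √10 - 268 = -268 + √10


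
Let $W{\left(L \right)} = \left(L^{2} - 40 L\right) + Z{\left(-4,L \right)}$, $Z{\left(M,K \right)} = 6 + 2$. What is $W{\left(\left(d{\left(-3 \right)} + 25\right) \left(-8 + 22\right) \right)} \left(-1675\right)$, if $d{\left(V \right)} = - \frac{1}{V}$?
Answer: $- \frac{1682517400}{9} \approx -1.8695 \cdot 10^{8}$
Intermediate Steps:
$Z{\left(M,K \right)} = 8$
$W{\left(L \right)} = 8 + L^{2} - 40 L$ ($W{\left(L \right)} = \left(L^{2} - 40 L\right) + 8 = 8 + L^{2} - 40 L$)
$W{\left(\left(d{\left(-3 \right)} + 25\right) \left(-8 + 22\right) \right)} \left(-1675\right) = \left(8 + \left(\left(- \frac{1}{-3} + 25\right) \left(-8 + 22\right)\right)^{2} - 40 \left(- \frac{1}{-3} + 25\right) \left(-8 + 22\right)\right) \left(-1675\right) = \left(8 + \left(\left(\left(-1\right) \left(- \frac{1}{3}\right) + 25\right) 14\right)^{2} - 40 \left(\left(-1\right) \left(- \frac{1}{3}\right) + 25\right) 14\right) \left(-1675\right) = \left(8 + \left(\left(\frac{1}{3} + 25\right) 14\right)^{2} - 40 \left(\frac{1}{3} + 25\right) 14\right) \left(-1675\right) = \left(8 + \left(\frac{76}{3} \cdot 14\right)^{2} - 40 \cdot \frac{76}{3} \cdot 14\right) \left(-1675\right) = \left(8 + \left(\frac{1064}{3}\right)^{2} - \frac{42560}{3}\right) \left(-1675\right) = \left(8 + \frac{1132096}{9} - \frac{42560}{3}\right) \left(-1675\right) = \frac{1004488}{9} \left(-1675\right) = - \frac{1682517400}{9}$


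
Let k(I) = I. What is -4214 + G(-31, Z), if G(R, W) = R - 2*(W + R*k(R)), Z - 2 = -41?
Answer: -6089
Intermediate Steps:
Z = -39 (Z = 2 - 41 = -39)
G(R, W) = R - 2*W - 2*R² (G(R, W) = R - 2*(W + R*R) = R - 2*(W + R²) = R + (-2*W - 2*R²) = R - 2*W - 2*R²)
-4214 + G(-31, Z) = -4214 + (-31 - 2*(-39) - 2*(-31)²) = -4214 + (-31 + 78 - 2*961) = -4214 + (-31 + 78 - 1922) = -4214 - 1875 = -6089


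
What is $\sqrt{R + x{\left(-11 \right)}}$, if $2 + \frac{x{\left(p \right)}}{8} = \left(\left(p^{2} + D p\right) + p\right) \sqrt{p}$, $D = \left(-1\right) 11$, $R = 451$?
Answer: $\sqrt{435 + 1848 i \sqrt{11}} \approx 57.357 + 53.43 i$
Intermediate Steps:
$D = -11$
$x{\left(p \right)} = -16 + 8 \sqrt{p} \left(p^{2} - 10 p\right)$ ($x{\left(p \right)} = -16 + 8 \left(\left(p^{2} - 11 p\right) + p\right) \sqrt{p} = -16 + 8 \left(p^{2} - 10 p\right) \sqrt{p} = -16 + 8 \sqrt{p} \left(p^{2} - 10 p\right)$)
$\sqrt{R + x{\left(-11 \right)}} = \sqrt{451 - \left(16 - 968 i \sqrt{11} - 880 i \sqrt{11}\right)} = \sqrt{451 - \left(16 - 968 i \sqrt{11} + 80 \left(-11\right) i \sqrt{11}\right)} = \sqrt{451 + \left(-16 + 880 i \sqrt{11} + 968 i \sqrt{11}\right)} = \sqrt{451 - \left(16 - 1848 i \sqrt{11}\right)} = \sqrt{435 + 1848 i \sqrt{11}}$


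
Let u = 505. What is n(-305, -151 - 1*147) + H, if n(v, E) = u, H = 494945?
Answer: 495450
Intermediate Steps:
n(v, E) = 505
n(-305, -151 - 1*147) + H = 505 + 494945 = 495450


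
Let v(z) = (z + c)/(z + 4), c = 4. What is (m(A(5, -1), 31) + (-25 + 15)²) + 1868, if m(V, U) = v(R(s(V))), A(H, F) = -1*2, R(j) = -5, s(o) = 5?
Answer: 1969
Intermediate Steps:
v(z) = 1 (v(z) = (z + 4)/(z + 4) = (4 + z)/(4 + z) = 1)
A(H, F) = -2
m(V, U) = 1
(m(A(5, -1), 31) + (-25 + 15)²) + 1868 = (1 + (-25 + 15)²) + 1868 = (1 + (-10)²) + 1868 = (1 + 100) + 1868 = 101 + 1868 = 1969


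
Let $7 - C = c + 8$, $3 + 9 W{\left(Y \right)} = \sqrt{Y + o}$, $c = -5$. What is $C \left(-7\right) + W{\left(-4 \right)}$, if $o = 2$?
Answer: $- \frac{85}{3} + \frac{i \sqrt{2}}{9} \approx -28.333 + 0.15713 i$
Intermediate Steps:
$W{\left(Y \right)} = - \frac{1}{3} + \frac{\sqrt{2 + Y}}{9}$ ($W{\left(Y \right)} = - \frac{1}{3} + \frac{\sqrt{Y + 2}}{9} = - \frac{1}{3} + \frac{\sqrt{2 + Y}}{9}$)
$C = 4$ ($C = 7 - \left(-5 + 8\right) = 7 - 3 = 4$)
$C \left(-7\right) + W{\left(-4 \right)} = 4 \left(-7\right) - \left(\frac{1}{3} - \frac{\sqrt{2 - 4}}{9}\right) = -28 - \left(\frac{1}{3} - \frac{\sqrt{-2}}{9}\right) = -28 - \left(\frac{1}{3} - \frac{i \sqrt{2}}{9}\right) = - \frac{85}{3} + \frac{i \sqrt{2}}{9}$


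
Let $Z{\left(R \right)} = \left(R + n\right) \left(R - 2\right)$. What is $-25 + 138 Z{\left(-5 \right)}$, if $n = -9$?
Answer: $13499$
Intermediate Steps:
$Z{\left(R \right)} = \left(-9 + R\right) \left(-2 + R\right)$ ($Z{\left(R \right)} = \left(R - 9\right) \left(R - 2\right) = \left(-9 + R\right) \left(-2 + R\right)$)
$-25 + 138 Z{\left(-5 \right)} = -25 + 138 \left(18 + \left(-5\right)^{2} - -55\right) = -25 + 138 \left(18 + 25 + 55\right) = -25 + 138 \cdot 98 = -25 + 13524 = 13499$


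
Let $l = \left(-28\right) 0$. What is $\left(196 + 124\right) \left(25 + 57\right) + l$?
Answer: $26240$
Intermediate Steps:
$l = 0$
$\left(196 + 124\right) \left(25 + 57\right) + l = \left(196 + 124\right) \left(25 + 57\right) + 0 = 320 \cdot 82 + 0 = 26240 + 0 = 26240$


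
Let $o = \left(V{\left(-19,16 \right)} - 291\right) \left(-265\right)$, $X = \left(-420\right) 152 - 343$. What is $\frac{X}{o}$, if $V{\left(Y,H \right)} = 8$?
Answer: $- \frac{1211}{1415} \approx -0.85583$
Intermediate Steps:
$X = -64183$ ($X = -63840 - 343 = -64183$)
$o = 74995$ ($o = \left(8 - 291\right) \left(-265\right) = \left(-283\right) \left(-265\right) = 74995$)
$\frac{X}{o} = - \frac{64183}{74995} = \left(-64183\right) \frac{1}{74995} = - \frac{1211}{1415}$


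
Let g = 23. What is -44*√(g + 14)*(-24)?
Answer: 1056*√37 ≈ 6423.4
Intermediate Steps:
-44*√(g + 14)*(-24) = -44*√(23 + 14)*(-24) = -44*√37*(-24) = 1056*√37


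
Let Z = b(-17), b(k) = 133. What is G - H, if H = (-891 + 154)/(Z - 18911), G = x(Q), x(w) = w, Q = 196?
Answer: 3679751/18778 ≈ 195.96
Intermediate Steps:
Z = 133
G = 196
H = 737/18778 (H = (-891 + 154)/(133 - 18911) = -737/(-18778) = -737*(-1/18778) = 737/18778 ≈ 0.039248)
G - H = 196 - 1*737/18778 = 196 - 737/18778 = 3679751/18778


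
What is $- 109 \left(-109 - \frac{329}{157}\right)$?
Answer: $\frac{1901178}{157} \approx 12109.0$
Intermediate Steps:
$- 109 \left(-109 - \frac{329}{157}\right) = \left(-109\right) \left(- \frac{17442}{157}\right) = \frac{1901178}{157}$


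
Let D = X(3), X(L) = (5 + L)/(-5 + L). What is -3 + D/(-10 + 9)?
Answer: 1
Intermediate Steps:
X(L) = (5 + L)/(-5 + L)
D = -4 (D = (5 + 3)/(-5 + 3) = 8/(-2) = -½*8 = -4)
-3 + D/(-10 + 9) = -3 - 4/(-10 + 9) = -3 - 4/(-1) = -3 - 4*(-1) = -3 + 4 = 1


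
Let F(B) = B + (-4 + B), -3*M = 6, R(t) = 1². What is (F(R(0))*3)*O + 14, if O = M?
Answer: 26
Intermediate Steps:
R(t) = 1
M = -2 (M = -⅓*6 = -2)
O = -2
F(B) = -4 + 2*B
(F(R(0))*3)*O + 14 = ((-4 + 2*1)*3)*(-2) + 14 = ((-4 + 2)*3)*(-2) + 14 = -2*3*(-2) + 14 = -6*(-2) + 14 = 12 + 14 = 26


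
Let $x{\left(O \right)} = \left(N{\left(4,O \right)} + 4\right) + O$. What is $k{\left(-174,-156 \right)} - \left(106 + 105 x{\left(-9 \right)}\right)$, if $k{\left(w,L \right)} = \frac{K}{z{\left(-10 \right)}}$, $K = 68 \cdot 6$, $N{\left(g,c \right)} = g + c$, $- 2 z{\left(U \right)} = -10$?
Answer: $\frac{5128}{5} \approx 1025.6$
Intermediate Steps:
$z{\left(U \right)} = 5$ ($z{\left(U \right)} = \left(- \frac{1}{2}\right) \left(-10\right) = 5$)
$N{\left(g,c \right)} = c + g$
$K = 408$
$x{\left(O \right)} = 8 + 2 O$ ($x{\left(O \right)} = \left(\left(O + 4\right) + 4\right) + O = \left(\left(4 + O\right) + 4\right) + O = \left(8 + O\right) + O = 8 + 2 O$)
$k{\left(w,L \right)} = \frac{408}{5}$
$k{\left(-174,-156 \right)} - \left(106 + 105 x{\left(-9 \right)}\right) = \frac{408}{5} - \left(106 + 105 \left(8 + 2 \left(-9\right)\right)\right) = \frac{408}{5} - \left(106 + 105 \left(8 - 18\right)\right) = \frac{408}{5} - -944 = \frac{408}{5} + \left(1050 - 106\right) = \frac{408}{5} + 944 = \frac{5128}{5}$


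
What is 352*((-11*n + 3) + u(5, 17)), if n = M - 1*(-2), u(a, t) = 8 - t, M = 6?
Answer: -33088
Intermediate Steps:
n = 8 (n = 6 - 1*(-2) = 6 + 2 = 8)
352*((-11*n + 3) + u(5, 17)) = 352*((-11*8 + 3) + (8 - 1*17)) = 352*((-88 + 3) + (8 - 17)) = 352*(-85 - 9) = 352*(-94) = -33088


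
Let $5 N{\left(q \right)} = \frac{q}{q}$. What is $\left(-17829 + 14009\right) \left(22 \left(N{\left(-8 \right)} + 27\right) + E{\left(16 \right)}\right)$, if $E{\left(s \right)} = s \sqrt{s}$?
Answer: $-2530368$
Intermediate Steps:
$N{\left(q \right)} = \frac{1}{5}$ ($N{\left(q \right)} = \frac{q \frac{1}{q}}{5} = \frac{1}{5} \cdot 1 = \frac{1}{5}$)
$E{\left(s \right)} = s^{\frac{3}{2}}$
$\left(-17829 + 14009\right) \left(22 \left(N{\left(-8 \right)} + 27\right) + E{\left(16 \right)}\right) = \left(-17829 + 14009\right) \left(22 \left(\frac{1}{5} + 27\right) + 16^{\frac{3}{2}}\right) = - 3820 \left(22 \cdot \frac{136}{5} + 64\right) = - 3820 \left(\frac{2992}{5} + 64\right) = \left(-3820\right) \frac{3312}{5} = -2530368$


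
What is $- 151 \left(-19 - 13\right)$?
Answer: $4832$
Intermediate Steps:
$- 151 \left(-19 - 13\right) = \left(-151\right) \left(-32\right) = 4832$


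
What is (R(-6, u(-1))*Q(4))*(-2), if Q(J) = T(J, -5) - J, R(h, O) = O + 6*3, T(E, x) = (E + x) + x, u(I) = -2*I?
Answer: 400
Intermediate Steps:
T(E, x) = E + 2*x
R(h, O) = 18 + O (R(h, O) = O + 18 = 18 + O)
Q(J) = -10 (Q(J) = (J + 2*(-5)) - J = (J - 10) - J = (-10 + J) - J = -10)
(R(-6, u(-1))*Q(4))*(-2) = ((18 - 2*(-1))*(-10))*(-2) = ((18 + 2)*(-10))*(-2) = (20*(-10))*(-2) = -200*(-2) = 400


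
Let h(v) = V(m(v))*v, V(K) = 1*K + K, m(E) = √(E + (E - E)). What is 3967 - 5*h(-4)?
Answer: 3967 + 80*I ≈ 3967.0 + 80.0*I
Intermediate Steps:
m(E) = √E (m(E) = √(E + 0) = √E)
V(K) = 2*K (V(K) = K + K = 2*K)
h(v) = 2*v^(3/2) (h(v) = (2*√v)*v = 2*v^(3/2))
3967 - 5*h(-4) = 3967 - 5*2*(-4)^(3/2) = 3967 - 5*2*(-8*I) = 3967 - 5*(-16*I) = 3967 - (-80)*I = 3967 + 80*I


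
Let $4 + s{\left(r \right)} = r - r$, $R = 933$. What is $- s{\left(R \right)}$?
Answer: $4$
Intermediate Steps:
$s{\left(r \right)} = -4$ ($s{\left(r \right)} = -4 + \left(r - r\right) = -4 + 0 = -4$)
$- s{\left(R \right)} = \left(-1\right) \left(-4\right) = 4$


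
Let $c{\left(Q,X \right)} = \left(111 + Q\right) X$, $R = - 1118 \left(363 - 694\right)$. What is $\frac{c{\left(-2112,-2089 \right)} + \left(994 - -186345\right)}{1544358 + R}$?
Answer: $\frac{1091857}{478604} \approx 2.2813$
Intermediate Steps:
$R = 370058$ ($R = \left(-1118\right) \left(-331\right) = 370058$)
$c{\left(Q,X \right)} = X \left(111 + Q\right)$
$\frac{c{\left(-2112,-2089 \right)} + \left(994 - -186345\right)}{1544358 + R} = \frac{- 2089 \left(111 - 2112\right) + \left(994 - -186345\right)}{1544358 + 370058} = \frac{\left(-2089\right) \left(-2001\right) + \left(994 + 186345\right)}{1914416} = \left(4180089 + 187339\right) \frac{1}{1914416} = 4367428 \cdot \frac{1}{1914416} = \frac{1091857}{478604}$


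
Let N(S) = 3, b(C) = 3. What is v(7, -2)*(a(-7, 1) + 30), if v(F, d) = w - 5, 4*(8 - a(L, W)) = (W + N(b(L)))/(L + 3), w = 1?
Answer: -153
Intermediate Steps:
a(L, W) = 8 - (3 + W)/(4*(3 + L)) (a(L, W) = 8 - (W + 3)/(4*(L + 3)) = 8 - (3 + W)/(4*(3 + L)))
v(F, d) = -4 (v(F, d) = 1 - 5 = -4)
v(7, -2)*(a(-7, 1) + 30) = -4*((93 - 1*1 + 32*(-7))/(4*(3 - 7)) + 30) = -4*((1/4)*(93 - 1 - 224)/(-4) + 30) = -4*((1/4)*(-1/4)*(-132) + 30) = -4*(33/4 + 30) = -4*153/4 = -153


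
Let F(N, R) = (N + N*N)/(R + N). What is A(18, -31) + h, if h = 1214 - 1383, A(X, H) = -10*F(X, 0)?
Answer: -359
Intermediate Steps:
F(N, R) = (N + N²)/(N + R)
A(X, H) = -10 - 10*X (A(X, H) = -10*X*(1 + X)/(X + 0) = -10*X*(1 + X)/X = -10*(1 + X) = -10 - 10*X)
h = -169
A(18, -31) + h = (-10 - 10*18) - 169 = (-10 - 180) - 169 = -190 - 169 = -359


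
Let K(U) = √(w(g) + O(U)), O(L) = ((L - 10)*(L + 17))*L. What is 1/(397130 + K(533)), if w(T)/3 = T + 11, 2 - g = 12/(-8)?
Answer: 794260/315117838813 - √613269974/315117838813 ≈ 2.4419e-6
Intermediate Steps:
g = 7/2 (g = 2 - 12/(-8) = 2 - 12*(-1)/8 = 2 - 1*(-3/2) = 2 + 3/2 = 7/2 ≈ 3.5000)
w(T) = 33 + 3*T (w(T) = 3*(T + 11) = 3*(11 + T) = 33 + 3*T)
O(L) = L*(-10 + L)*(17 + L) (O(L) = ((-10 + L)*(17 + L))*L = L*(-10 + L)*(17 + L))
K(U) = √(87/2 + U*(-170 + U² + 7*U)) (K(U) = √((33 + 3*(7/2)) + U*(-170 + U² + 7*U)) = √((33 + 21/2) + U*(-170 + U² + 7*U)) = √(87/2 + U*(-170 + U² + 7*U)))
1/(397130 + K(533)) = 1/(397130 + √2*√(87 + 2*533*(-170 + 533² + 7*533))/2) = 1/(397130 + √2*√(87 + 2*533*(-170 + 284089 + 3731))/2) = 1/(397130 + √2*√(87 + 2*533*287650)/2) = 1/(397130 + √2*√(87 + 306634900)/2) = 1/(397130 + √2*√306634987/2) = 1/(397130 + √613269974/2)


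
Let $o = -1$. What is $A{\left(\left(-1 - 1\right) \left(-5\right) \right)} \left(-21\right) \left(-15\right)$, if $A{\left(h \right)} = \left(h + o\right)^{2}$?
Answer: $25515$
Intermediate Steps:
$A{\left(h \right)} = \left(-1 + h\right)^{2}$ ($A{\left(h \right)} = \left(h - 1\right)^{2} = \left(-1 + h\right)^{2}$)
$A{\left(\left(-1 - 1\right) \left(-5\right) \right)} \left(-21\right) \left(-15\right) = \left(-1 + \left(-1 - 1\right) \left(-5\right)\right)^{2} \left(-21\right) \left(-15\right) = \left(-1 - -10\right)^{2} \left(-21\right) \left(-15\right) = \left(-1 + 10\right)^{2} \left(-21\right) \left(-15\right) = 9^{2} \left(-21\right) \left(-15\right) = 81 \left(-21\right) \left(-15\right) = \left(-1701\right) \left(-15\right) = 25515$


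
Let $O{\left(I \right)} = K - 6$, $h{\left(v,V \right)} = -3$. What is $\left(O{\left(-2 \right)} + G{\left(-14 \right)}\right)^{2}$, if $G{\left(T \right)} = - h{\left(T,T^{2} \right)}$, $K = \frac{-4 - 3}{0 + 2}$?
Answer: $\frac{169}{4} \approx 42.25$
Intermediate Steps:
$K = - \frac{7}{2} \approx -3.5$
$G{\left(T \right)} = 3$ ($G{\left(T \right)} = \left(-1\right) \left(-3\right) = 3$)
$O{\left(I \right)} = - \frac{19}{2}$ ($O{\left(I \right)} = - \frac{7}{2} - 6 = - \frac{19}{2}$)
$\left(O{\left(-2 \right)} + G{\left(-14 \right)}\right)^{2} = \left(- \frac{19}{2} + 3\right)^{2} = \left(- \frac{13}{2}\right)^{2} = \frac{169}{4}$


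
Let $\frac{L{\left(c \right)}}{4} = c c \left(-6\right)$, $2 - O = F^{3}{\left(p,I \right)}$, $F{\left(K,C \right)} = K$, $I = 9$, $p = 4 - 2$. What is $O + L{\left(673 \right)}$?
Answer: $-10870302$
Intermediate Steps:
$p = 2$ ($p = 4 - 2 = 2$)
$O = -6$ ($O = 2 - 2^{3} = 2 - 8 = -6$)
$L{\left(c \right)} = - 24 c^{2}$ ($L{\left(c \right)} = 4 c c \left(-6\right) = 4 c^{2} \left(-6\right) = 4 \left(- 6 c^{2}\right) = - 24 c^{2}$)
$O + L{\left(673 \right)} = -6 - 24 \cdot 673^{2} = -6 - 10870296 = -10870302$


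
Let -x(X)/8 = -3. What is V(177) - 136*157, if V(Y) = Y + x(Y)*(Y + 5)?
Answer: -16807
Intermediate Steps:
x(X) = 24 (x(X) = -8*(-3) = 24)
V(Y) = 120 + 25*Y (V(Y) = Y + 24*(Y + 5) = Y + 24*(5 + Y) = Y + (120 + 24*Y) = 120 + 25*Y)
V(177) - 136*157 = (120 + 25*177) - 136*157 = (120 + 4425) - 1*21352 = 4545 - 21352 = -16807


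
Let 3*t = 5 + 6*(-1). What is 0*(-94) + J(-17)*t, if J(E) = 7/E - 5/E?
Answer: 2/51 ≈ 0.039216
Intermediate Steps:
J(E) = 2/E
t = -1/3 (t = (5 + 6*(-1))/3 = (5 - 6)/3 = (1/3)*(-1) = -1/3 ≈ -0.33333)
0*(-94) + J(-17)*t = 0*(-94) + (2/(-17))*(-1/3) = 0 + (2*(-1/17))*(-1/3) = 0 - 2/17*(-1/3) = 0 + 2/51 = 2/51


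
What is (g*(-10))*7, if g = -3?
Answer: 210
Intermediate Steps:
(g*(-10))*7 = -3*(-10)*7 = 30*7 = 210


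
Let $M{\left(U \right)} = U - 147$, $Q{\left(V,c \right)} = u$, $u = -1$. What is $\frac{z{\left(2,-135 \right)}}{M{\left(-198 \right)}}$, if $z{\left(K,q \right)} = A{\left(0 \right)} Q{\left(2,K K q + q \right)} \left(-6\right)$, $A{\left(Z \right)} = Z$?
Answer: $0$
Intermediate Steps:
$Q{\left(V,c \right)} = -1$
$M{\left(U \right)} = -147 + U$ ($M{\left(U \right)} = U - 147 = -147 + U$)
$z{\left(K,q \right)} = 0$ ($z{\left(K,q \right)} = 0 \left(-1\right) \left(-6\right) = 0 \left(-6\right) = 0$)
$\frac{z{\left(2,-135 \right)}}{M{\left(-198 \right)}} = \frac{0}{-147 - 198} = \frac{0}{-345} = 0 \left(- \frac{1}{345}\right) = 0$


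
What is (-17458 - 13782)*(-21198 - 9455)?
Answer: 957599720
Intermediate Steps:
(-17458 - 13782)*(-21198 - 9455) = -31240*(-30653) = 957599720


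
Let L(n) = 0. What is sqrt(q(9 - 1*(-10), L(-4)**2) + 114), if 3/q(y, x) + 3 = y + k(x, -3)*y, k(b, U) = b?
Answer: 3*sqrt(203)/4 ≈ 10.686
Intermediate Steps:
q(y, x) = 3/(-3 + y + x*y) (q(y, x) = 3/(-3 + (y + x*y)) = 3/(-3 + y + x*y))
sqrt(q(9 - 1*(-10), L(-4)**2) + 114) = sqrt(3/(-3 + (9 - 1*(-10)) + 0**2*(9 - 1*(-10))) + 114) = sqrt(3/(-3 + (9 + 10) + 0*(9 + 10)) + 114) = sqrt(3/(-3 + 19 + 0*19) + 114) = sqrt(3/(-3 + 19 + 0) + 114) = sqrt(3/16 + 114) = sqrt(1827/16) = 3*sqrt(203)/4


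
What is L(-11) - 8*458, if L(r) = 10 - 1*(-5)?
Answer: -3649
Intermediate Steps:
L(r) = 15 (L(r) = 10 + 5 = 15)
L(-11) - 8*458 = 15 - 8*458 = 15 - 3664 = -3649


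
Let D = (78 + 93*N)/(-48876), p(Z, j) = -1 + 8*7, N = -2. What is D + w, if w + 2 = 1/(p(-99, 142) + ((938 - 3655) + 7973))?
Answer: -43211534/21631703 ≈ -1.9976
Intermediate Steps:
p(Z, j) = 55 (p(Z, j) = -1 + 56 = 55)
w = -10621/5311 (w = -2 + 1/(55 + ((938 - 3655) + 7973)) = -2 + 1/(55 + (-2717 + 7973)) = -2 + 1/(55 + 5256) = -2 + 1/5311 = -10621/5311 ≈ -1.9998)
D = 9/4073 (D = (78 + 93*(-2))/(-48876) = (78 - 186)*(-1/48876) = -108*(-1/48876) = 9/4073 ≈ 0.0022097)
D + w = 9/4073 - 10621/5311 = -43211534/21631703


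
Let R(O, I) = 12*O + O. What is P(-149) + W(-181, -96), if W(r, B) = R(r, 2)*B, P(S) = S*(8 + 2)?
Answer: 224398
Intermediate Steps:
R(O, I) = 13*O
P(S) = 10*S (P(S) = S*10 = 10*S)
W(r, B) = 13*B*r (W(r, B) = (13*r)*B = 13*B*r)
P(-149) + W(-181, -96) = 10*(-149) + 13*(-96)*(-181) = -1490 + 225888 = 224398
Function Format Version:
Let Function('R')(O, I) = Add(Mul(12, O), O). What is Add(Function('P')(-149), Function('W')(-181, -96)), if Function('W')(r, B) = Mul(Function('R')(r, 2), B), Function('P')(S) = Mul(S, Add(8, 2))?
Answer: 224398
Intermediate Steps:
Function('R')(O, I) = Mul(13, O)
Function('P')(S) = Mul(10, S) (Function('P')(S) = Mul(S, 10) = Mul(10, S))
Function('W')(r, B) = Mul(13, B, r) (Function('W')(r, B) = Mul(Mul(13, r), B) = Mul(13, B, r))
Add(Function('P')(-149), Function('W')(-181, -96)) = Add(Mul(10, -149), Mul(13, -96, -181)) = Add(-1490, 225888) = 224398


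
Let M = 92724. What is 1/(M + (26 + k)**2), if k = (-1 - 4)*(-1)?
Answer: 1/93685 ≈ 1.0674e-5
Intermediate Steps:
k = 5 (k = -5*(-1) = 5)
1/(M + (26 + k)**2) = 1/(92724 + (26 + 5)**2) = 1/(92724 + 31**2) = 1/(92724 + 961) = 1/93685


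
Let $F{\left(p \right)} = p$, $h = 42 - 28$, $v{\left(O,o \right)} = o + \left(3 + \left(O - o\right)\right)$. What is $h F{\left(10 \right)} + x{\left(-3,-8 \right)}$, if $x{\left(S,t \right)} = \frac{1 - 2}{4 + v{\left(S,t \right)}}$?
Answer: $\frac{559}{4} \approx 139.75$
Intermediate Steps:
$v{\left(O,o \right)} = 3 + O$ ($v{\left(O,o \right)} = o + \left(3 + O - o\right) = 3 + O$)
$h = 14$ ($h = 42 - 28 = 14$)
$x{\left(S,t \right)} = - \frac{1}{7 + S}$ ($x{\left(S,t \right)} = \frac{1 - 2}{4 + \left(3 + S\right)} = - \frac{1}{7 + S}$)
$h F{\left(10 \right)} + x{\left(-3,-8 \right)} = 14 \cdot 10 - \frac{1}{7 - 3} = 140 - \frac{1}{4} = \frac{559}{4}$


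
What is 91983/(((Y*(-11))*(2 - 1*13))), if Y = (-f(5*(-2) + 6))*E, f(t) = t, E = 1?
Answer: 91983/484 ≈ 190.05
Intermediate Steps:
Y = 4 (Y = -(5*(-2) + 6)*1 = -(-10 + 6)*1 = -1*(-4)*1 = 4*1 = 4)
91983/(((Y*(-11))*(2 - 1*13))) = 91983/(((4*(-11))*(2 - 1*13))) = 91983/((-44*(2 - 13))) = 91983/((-44*(-11))) = 91983/484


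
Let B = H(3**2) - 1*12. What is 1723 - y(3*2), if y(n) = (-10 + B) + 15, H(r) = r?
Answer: 1721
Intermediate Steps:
B = -3 (B = 3**2 - 1*12 = 9 - 12 = -3)
y(n) = 2 (y(n) = (-10 - 3) + 15 = -13 + 15 = 2)
1723 - y(3*2) = 1723 - 1*2 = 1723 - 2 = 1721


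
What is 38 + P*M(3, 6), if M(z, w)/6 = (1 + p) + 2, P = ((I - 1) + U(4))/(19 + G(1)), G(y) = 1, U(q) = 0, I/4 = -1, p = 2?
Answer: 61/2 ≈ 30.500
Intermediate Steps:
I = -4 (I = 4*(-1) = -4)
P = -¼ (P = ((-4 - 1) + 0)/(19 + 1) = (-5 + 0)/20 = -5*1/20 = -¼ ≈ -0.25000)
M(z, w) = 30 (M(z, w) = 6*((1 + 2) + 2) = 6*(3 + 2) = 6*5 = 30)
38 + P*M(3, 6) = 38 - ¼*30 = 38 - 15/2 = 61/2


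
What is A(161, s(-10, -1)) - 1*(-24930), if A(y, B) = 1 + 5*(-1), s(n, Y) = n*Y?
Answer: 24926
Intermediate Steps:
s(n, Y) = Y*n
A(y, B) = -4 (A(y, B) = 1 - 5 = -4)
A(161, s(-10, -1)) - 1*(-24930) = -4 - 1*(-24930) = -4 + 24930 = 24926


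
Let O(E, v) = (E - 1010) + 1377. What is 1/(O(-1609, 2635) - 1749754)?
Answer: -1/1750996 ≈ -5.7110e-7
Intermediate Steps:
O(E, v) = 367 + E (O(E, v) = (-1010 + E) + 1377 = 367 + E)
1/(O(-1609, 2635) - 1749754) = 1/((367 - 1609) - 1749754) = 1/(-1242 - 1749754) = 1/(-1750996) = -1/1750996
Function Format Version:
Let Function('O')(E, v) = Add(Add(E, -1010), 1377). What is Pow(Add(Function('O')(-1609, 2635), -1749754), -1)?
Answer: Rational(-1, 1750996) ≈ -5.7110e-7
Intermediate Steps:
Function('O')(E, v) = Add(367, E) (Function('O')(E, v) = Add(Add(-1010, E), 1377) = Add(367, E))
Pow(Add(Function('O')(-1609, 2635), -1749754), -1) = Pow(Add(Add(367, -1609), -1749754), -1) = Pow(Add(-1242, -1749754), -1) = Pow(-1750996, -1) = Rational(-1, 1750996)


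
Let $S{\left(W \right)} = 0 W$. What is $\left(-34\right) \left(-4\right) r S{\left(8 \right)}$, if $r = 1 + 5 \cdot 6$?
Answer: $0$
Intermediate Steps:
$r = 31$ ($r = 1 + 30 = 31$)
$S{\left(W \right)} = 0$
$\left(-34\right) \left(-4\right) r S{\left(8 \right)} = \left(-34\right) \left(-4\right) 31 \cdot 0 = 136 \cdot 31 \cdot 0 = 4216 \cdot 0 = 0$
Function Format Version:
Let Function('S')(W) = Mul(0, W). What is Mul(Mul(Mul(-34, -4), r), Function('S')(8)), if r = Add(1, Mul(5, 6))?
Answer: 0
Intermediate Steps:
r = 31 (r = Add(1, 30) = 31)
Function('S')(W) = 0
Mul(Mul(Mul(-34, -4), r), Function('S')(8)) = Mul(Mul(Mul(-34, -4), 31), 0) = Mul(Mul(136, 31), 0) = Mul(4216, 0) = 0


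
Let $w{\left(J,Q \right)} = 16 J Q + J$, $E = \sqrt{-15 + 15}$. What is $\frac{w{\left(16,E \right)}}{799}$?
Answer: $\frac{16}{799} \approx 0.020025$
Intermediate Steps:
$E = 0$ ($E = \sqrt{0} = 0$)
$w{\left(J,Q \right)} = J + 16 J Q$ ($w{\left(J,Q \right)} = 16 J Q + J = J + 16 J Q$)
$\frac{w{\left(16,E \right)}}{799} = \frac{16 \left(1 + 16 \cdot 0\right)}{799} = 16 \left(1 + 0\right) \frac{1}{799} = 16 \cdot 1 \cdot \frac{1}{799} = 16 \cdot \frac{1}{799} = \frac{16}{799}$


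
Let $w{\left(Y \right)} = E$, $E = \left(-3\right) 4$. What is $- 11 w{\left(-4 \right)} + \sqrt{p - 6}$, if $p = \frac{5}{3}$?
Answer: $132 + \frac{i \sqrt{39}}{3} \approx 132.0 + 2.0817 i$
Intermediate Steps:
$p = \frac{5}{3}$ ($p = 5 \cdot \frac{1}{3} = \frac{5}{3} \approx 1.6667$)
$E = -12$
$w{\left(Y \right)} = -12$
$- 11 w{\left(-4 \right)} + \sqrt{p - 6} = \left(-11\right) \left(-12\right) + \sqrt{\frac{5}{3} - 6} = 132 + \sqrt{- \frac{13}{3}} = 132 + \frac{i \sqrt{39}}{3}$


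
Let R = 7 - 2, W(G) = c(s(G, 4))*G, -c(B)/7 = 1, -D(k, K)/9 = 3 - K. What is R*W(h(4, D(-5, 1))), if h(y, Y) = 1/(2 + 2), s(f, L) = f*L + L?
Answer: -35/4 ≈ -8.7500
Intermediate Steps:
s(f, L) = L + L*f (s(f, L) = L*f + L = L + L*f)
D(k, K) = -27 + 9*K (D(k, K) = -9*(3 - K) = -27 + 9*K)
c(B) = -7 (c(B) = -7*1 = -7)
h(y, Y) = ¼ (h(y, Y) = 1/4 = ¼)
W(G) = -7*G
R = 5
R*W(h(4, D(-5, 1))) = 5*(-7*¼) = 5*(-7/4) = -35/4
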